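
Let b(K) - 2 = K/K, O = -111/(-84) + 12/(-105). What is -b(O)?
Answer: -3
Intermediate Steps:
O = 169/140 (O = -111*(-1/84) + 12*(-1/105) = 37/28 - 4/35 = 169/140 ≈ 1.2071)
b(K) = 3 (b(K) = 2 + K/K = 2 + 1 = 3)
-b(O) = -1*3 = -3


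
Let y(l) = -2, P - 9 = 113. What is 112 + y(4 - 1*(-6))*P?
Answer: -132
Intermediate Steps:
P = 122 (P = 9 + 113 = 122)
112 + y(4 - 1*(-6))*P = 112 - 2*122 = 112 - 244 = -132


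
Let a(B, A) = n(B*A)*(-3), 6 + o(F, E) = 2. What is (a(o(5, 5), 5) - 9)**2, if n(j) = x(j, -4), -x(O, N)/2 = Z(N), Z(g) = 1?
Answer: 9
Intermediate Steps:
x(O, N) = -2 (x(O, N) = -2*1 = -2)
n(j) = -2
o(F, E) = -4 (o(F, E) = -6 + 2 = -4)
a(B, A) = 6 (a(B, A) = -2*(-3) = 6)
(a(o(5, 5), 5) - 9)**2 = (6 - 9)**2 = (-3)**2 = 9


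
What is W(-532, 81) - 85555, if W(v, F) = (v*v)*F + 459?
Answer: 22839848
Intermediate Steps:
W(v, F) = 459 + F*v**2 (W(v, F) = v**2*F + 459 = F*v**2 + 459 = 459 + F*v**2)
W(-532, 81) - 85555 = (459 + 81*(-532)**2) - 85555 = (459 + 81*283024) - 85555 = (459 + 22924944) - 85555 = 22925403 - 85555 = 22839848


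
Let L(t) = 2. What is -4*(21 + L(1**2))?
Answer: -92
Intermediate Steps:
-4*(21 + L(1**2)) = -4*(21 + 2) = -4*23 = -92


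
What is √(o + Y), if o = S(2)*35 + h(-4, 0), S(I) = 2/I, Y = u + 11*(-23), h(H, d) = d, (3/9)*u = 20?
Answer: I*√158 ≈ 12.57*I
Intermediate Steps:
u = 60 (u = 3*20 = 60)
Y = -193 (Y = 60 + 11*(-23) = 60 - 253 = -193)
o = 35 (o = (2/2)*35 + 0 = (2*(½))*35 + 0 = 1*35 + 0 = 35 + 0 = 35)
√(o + Y) = √(35 - 193) = √(-158) = I*√158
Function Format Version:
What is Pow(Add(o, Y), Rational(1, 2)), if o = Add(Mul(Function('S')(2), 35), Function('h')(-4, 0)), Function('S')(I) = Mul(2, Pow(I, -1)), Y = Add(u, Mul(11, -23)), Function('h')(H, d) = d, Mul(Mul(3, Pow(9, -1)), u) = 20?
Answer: Mul(I, Pow(158, Rational(1, 2))) ≈ Mul(12.570, I)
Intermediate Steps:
u = 60 (u = Mul(3, 20) = 60)
Y = -193 (Y = Add(60, Mul(11, -23)) = Add(60, -253) = -193)
o = 35 (o = Add(Mul(Mul(2, Pow(2, -1)), 35), 0) = Add(Mul(Mul(2, Rational(1, 2)), 35), 0) = Add(Mul(1, 35), 0) = Add(35, 0) = 35)
Pow(Add(o, Y), Rational(1, 2)) = Pow(Add(35, -193), Rational(1, 2)) = Pow(-158, Rational(1, 2)) = Mul(I, Pow(158, Rational(1, 2)))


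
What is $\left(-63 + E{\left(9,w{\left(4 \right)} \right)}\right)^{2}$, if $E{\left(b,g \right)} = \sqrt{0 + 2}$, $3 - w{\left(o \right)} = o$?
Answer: $\left(63 - \sqrt{2}\right)^{2} \approx 3792.8$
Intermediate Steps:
$w{\left(o \right)} = 3 - o$
$E{\left(b,g \right)} = \sqrt{2}$
$\left(-63 + E{\left(9,w{\left(4 \right)} \right)}\right)^{2} = \left(-63 + \sqrt{2}\right)^{2}$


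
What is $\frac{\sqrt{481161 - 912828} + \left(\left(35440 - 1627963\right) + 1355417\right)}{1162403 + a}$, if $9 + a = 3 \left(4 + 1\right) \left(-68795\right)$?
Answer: $- \frac{237106}{130469} + \frac{3 i \sqrt{47963}}{130469} \approx -1.8173 + 0.0050358 i$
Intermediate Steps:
$a = -1031934$ ($a = -9 + 3 \left(4 + 1\right) \left(-68795\right) = -9 + 3 \cdot 5 \left(-68795\right) = -9 + 15 \left(-68795\right) = -9 - 1031925 = -1031934$)
$\frac{\sqrt{481161 - 912828} + \left(\left(35440 - 1627963\right) + 1355417\right)}{1162403 + a} = \frac{\sqrt{481161 - 912828} + \left(\left(35440 - 1627963\right) + 1355417\right)}{1162403 - 1031934} = \frac{\sqrt{-431667} + \left(-1592523 + 1355417\right)}{130469} = \left(3 i \sqrt{47963} - 237106\right) \frac{1}{130469} = \left(-237106 + 3 i \sqrt{47963}\right) \frac{1}{130469} = - \frac{237106}{130469} + \frac{3 i \sqrt{47963}}{130469}$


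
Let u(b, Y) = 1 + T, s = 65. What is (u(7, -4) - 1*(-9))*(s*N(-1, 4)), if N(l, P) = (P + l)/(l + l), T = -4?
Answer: -585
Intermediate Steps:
N(l, P) = (P + l)/(2*l) (N(l, P) = (P + l)/((2*l)) = (P + l)*(1/(2*l)) = (P + l)/(2*l))
u(b, Y) = -3 (u(b, Y) = 1 - 4 = -3)
(u(7, -4) - 1*(-9))*(s*N(-1, 4)) = (-3 - 1*(-9))*(65*((½)*(4 - 1)/(-1))) = (-3 + 9)*(65*((½)*(-1)*3)) = 6*(65*(-3/2)) = 6*(-195/2) = -585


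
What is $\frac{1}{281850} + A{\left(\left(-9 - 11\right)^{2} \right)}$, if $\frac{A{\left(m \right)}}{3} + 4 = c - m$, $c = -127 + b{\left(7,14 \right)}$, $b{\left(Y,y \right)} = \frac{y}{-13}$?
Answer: $- \frac{5848669337}{3664050} \approx -1596.2$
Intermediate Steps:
$b{\left(Y,y \right)} = - \frac{y}{13}$ ($b{\left(Y,y \right)} = y \left(- \frac{1}{13}\right) = - \frac{y}{13}$)
$c = - \frac{1665}{13}$ ($c = -127 - \frac{14}{13} = - \frac{1665}{13} \approx -128.08$)
$A{\left(m \right)} = - \frac{5151}{13} - 3 m$ ($A{\left(m \right)} = -12 + 3 \left(- \frac{1665}{13} - m\right) = -12 - \left(\frac{4995}{13} + 3 m\right) = - \frac{5151}{13} - 3 m$)
$\frac{1}{281850} + A{\left(\left(-9 - 11\right)^{2} \right)} = \frac{1}{281850} - \left(\frac{5151}{13} + 3 \left(-9 - 11\right)^{2}\right) = \frac{1}{281850} - \left(\frac{5151}{13} + 3 \left(-20\right)^{2}\right) = \frac{1}{281850} - \frac{20751}{13} = - \frac{5848669337}{3664050}$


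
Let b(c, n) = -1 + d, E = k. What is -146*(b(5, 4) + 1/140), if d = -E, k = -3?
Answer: -20513/70 ≈ -293.04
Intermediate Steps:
E = -3
d = 3 (d = -1*(-3) = 3)
b(c, n) = 2 (b(c, n) = -1 + 3 = 2)
-146*(b(5, 4) + 1/140) = -146*(2 + 1/140) = -146*281/140 = -20513/70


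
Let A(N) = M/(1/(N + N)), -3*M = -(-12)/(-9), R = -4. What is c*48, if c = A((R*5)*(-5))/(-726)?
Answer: -6400/1089 ≈ -5.8770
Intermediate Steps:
M = 4/9 (M = -(-2)*(-6/(-9))/3 = -(-2)*(-6*(-⅑))/3 = -(-2)*2/(3*3) = -⅓*(-4/3) = 4/9 ≈ 0.44444)
A(N) = 8*N/9 (A(N) = 4/(9*(1/(N + N))) = 4/(9*(1/(2*N))) = 4/(9*((1/(2*N)))) = 4*(2*N)/9 = 8*N/9)
c = -400/3267 (c = (8*(-4*5*(-5))/9)/(-726) = (8*(-20*(-5))/9)*(-1/726) = ((8/9)*100)*(-1/726) = (800/9)*(-1/726) = -400/3267 ≈ -0.12244)
c*48 = -400/3267*48 = -6400/1089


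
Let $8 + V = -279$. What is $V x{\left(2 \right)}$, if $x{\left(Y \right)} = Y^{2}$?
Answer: $-1148$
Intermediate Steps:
$V = -287$ ($V = -8 - 279 = -287$)
$V x{\left(2 \right)} = - 287 \cdot 2^{2} = \left(-287\right) 4 = -1148$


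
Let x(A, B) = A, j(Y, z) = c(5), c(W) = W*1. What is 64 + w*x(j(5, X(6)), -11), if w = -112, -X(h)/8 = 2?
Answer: -496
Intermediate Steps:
X(h) = -16 (X(h) = -8*2 = -16)
c(W) = W
j(Y, z) = 5
64 + w*x(j(5, X(6)), -11) = 64 - 112*5 = 64 - 560 = -496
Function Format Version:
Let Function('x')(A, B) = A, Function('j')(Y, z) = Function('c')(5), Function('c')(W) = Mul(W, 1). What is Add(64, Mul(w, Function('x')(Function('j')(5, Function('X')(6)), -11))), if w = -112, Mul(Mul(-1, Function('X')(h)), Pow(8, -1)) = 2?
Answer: -496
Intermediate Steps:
Function('X')(h) = -16 (Function('X')(h) = Mul(-8, 2) = -16)
Function('c')(W) = W
Function('j')(Y, z) = 5
Add(64, Mul(w, Function('x')(Function('j')(5, Function('X')(6)), -11))) = Add(64, Mul(-112, 5)) = Add(64, -560) = -496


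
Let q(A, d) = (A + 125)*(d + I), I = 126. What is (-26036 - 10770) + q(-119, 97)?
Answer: -35468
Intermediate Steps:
q(A, d) = (125 + A)*(126 + d) (q(A, d) = (A + 125)*(d + 126) = (125 + A)*(126 + d))
(-26036 - 10770) + q(-119, 97) = (-26036 - 10770) + (15750 + 125*97 + 126*(-119) - 119*97) = -36806 + (15750 + 12125 - 14994 - 11543) = -36806 + 1338 = -35468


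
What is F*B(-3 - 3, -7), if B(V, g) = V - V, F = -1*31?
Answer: 0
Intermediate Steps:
F = -31
B(V, g) = 0
F*B(-3 - 3, -7) = -31*0 = 0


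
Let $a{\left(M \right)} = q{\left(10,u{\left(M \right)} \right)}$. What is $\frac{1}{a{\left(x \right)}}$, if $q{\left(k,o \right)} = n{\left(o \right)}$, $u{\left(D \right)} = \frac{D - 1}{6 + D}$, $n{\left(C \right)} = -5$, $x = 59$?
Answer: $- \frac{1}{5} \approx -0.2$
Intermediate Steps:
$u{\left(D \right)} = \frac{-1 + D}{6 + D}$
$q{\left(k,o \right)} = -5$
$a{\left(M \right)} = -5$
$\frac{1}{a{\left(x \right)}} = \frac{1}{-5} = - \frac{1}{5}$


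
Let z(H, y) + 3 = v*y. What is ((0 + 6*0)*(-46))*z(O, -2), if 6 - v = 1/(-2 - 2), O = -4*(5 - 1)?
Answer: 0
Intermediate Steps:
O = -16 (O = -4*4 = -16)
v = 25/4 (v = 6 - 1/(-2 - 2) = 6 - 1/(-4) = 6 - 1*(-¼) = 6 + ¼ = 25/4 ≈ 6.2500)
z(H, y) = -3 + 25*y/4
((0 + 6*0)*(-46))*z(O, -2) = ((0 + 6*0)*(-46))*(-3 + (25/4)*(-2)) = ((0 + 0)*(-46))*(-3 - 25/2) = (0*(-46))*(-31/2) = 0*(-31/2) = 0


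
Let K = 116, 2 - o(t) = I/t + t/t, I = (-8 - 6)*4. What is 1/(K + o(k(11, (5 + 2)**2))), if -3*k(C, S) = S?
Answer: 7/795 ≈ 0.0088050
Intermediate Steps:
I = -56 (I = -14*4 = -56)
k(C, S) = -S/3
o(t) = 1 + 56/t (o(t) = 2 - (-56/t + t/t) = 2 - (-56/t + 1) = 2 - (1 - 56/t) = 2 + (-1 + 56/t) = 1 + 56/t)
1/(K + o(k(11, (5 + 2)**2))) = 1/(116 + (56 - (5 + 2)**2/3)/((-(5 + 2)**2/3))) = 1/(116 + (56 - 1/3*7**2)/((-1/3*7**2))) = 1/(116 + (56 - 1/3*49)/((-1/3*49))) = 1/(116 + (56 - 49/3)/(-49/3)) = 1/(116 - 3/49*119/3) = 1/(116 - 17/7) = 1/(795/7) = 7/795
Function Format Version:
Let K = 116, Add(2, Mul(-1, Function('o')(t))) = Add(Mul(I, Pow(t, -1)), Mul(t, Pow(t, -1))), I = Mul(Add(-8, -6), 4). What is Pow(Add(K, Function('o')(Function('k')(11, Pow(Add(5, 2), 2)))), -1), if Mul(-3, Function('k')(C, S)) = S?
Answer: Rational(7, 795) ≈ 0.0088050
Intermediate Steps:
I = -56 (I = Mul(-14, 4) = -56)
Function('k')(C, S) = Mul(Rational(-1, 3), S)
Function('o')(t) = Add(1, Mul(56, Pow(t, -1))) (Function('o')(t) = Add(2, Mul(-1, Add(Mul(-56, Pow(t, -1)), Mul(t, Pow(t, -1))))) = Add(2, Mul(-1, Add(Mul(-56, Pow(t, -1)), 1))) = Add(2, Mul(-1, Add(1, Mul(-56, Pow(t, -1))))) = Add(2, Add(-1, Mul(56, Pow(t, -1)))) = Add(1, Mul(56, Pow(t, -1))))
Pow(Add(K, Function('o')(Function('k')(11, Pow(Add(5, 2), 2)))), -1) = Pow(Add(116, Mul(Pow(Mul(Rational(-1, 3), Pow(Add(5, 2), 2)), -1), Add(56, Mul(Rational(-1, 3), Pow(Add(5, 2), 2))))), -1) = Pow(Add(116, Mul(Pow(Mul(Rational(-1, 3), Pow(7, 2)), -1), Add(56, Mul(Rational(-1, 3), Pow(7, 2))))), -1) = Pow(Add(116, Mul(Pow(Mul(Rational(-1, 3), 49), -1), Add(56, Mul(Rational(-1, 3), 49)))), -1) = Pow(Add(116, Mul(Pow(Rational(-49, 3), -1), Add(56, Rational(-49, 3)))), -1) = Pow(Add(116, Mul(Rational(-3, 49), Rational(119, 3))), -1) = Pow(Add(116, Rational(-17, 7)), -1) = Pow(Rational(795, 7), -1) = Rational(7, 795)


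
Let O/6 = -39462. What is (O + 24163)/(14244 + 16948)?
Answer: -212609/31192 ≈ -6.8161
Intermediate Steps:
O = -236772 (O = 6*(-39462) = -236772)
(O + 24163)/(14244 + 16948) = (-236772 + 24163)/(14244 + 16948) = -212609/31192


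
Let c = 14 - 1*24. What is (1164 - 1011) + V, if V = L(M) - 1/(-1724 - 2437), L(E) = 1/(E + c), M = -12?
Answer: 14001787/91542 ≈ 152.95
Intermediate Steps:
c = -10 (c = 14 - 24 = -10)
L(E) = 1/(-10 + E) (L(E) = 1/(E - 10) = 1/(-10 + E))
V = -4139/91542 (V = 1/(-10 - 12) - 1/(-1724 - 2437) = 1/(-22) - 1/(-4161) = -1/22 - 1*(-1/4161) = -1/22 + 1/4161 = -4139/91542 ≈ -0.045214)
(1164 - 1011) + V = (1164 - 1011) - 4139/91542 = 153 - 4139/91542 = 14001787/91542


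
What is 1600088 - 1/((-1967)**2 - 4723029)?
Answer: 1366379146721/853940 ≈ 1.6001e+6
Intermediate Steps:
1600088 - 1/((-1967)**2 - 4723029) = 1600088 - 1/(3869089 - 4723029) = 1600088 - 1/(-853940) = 1600088 - 1*(-1/853940) = 1600088 + 1/853940 = 1366379146721/853940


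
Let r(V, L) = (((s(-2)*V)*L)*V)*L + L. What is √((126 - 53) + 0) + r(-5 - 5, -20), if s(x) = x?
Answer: -80020 + √73 ≈ -80012.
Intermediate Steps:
r(V, L) = L - 2*L²*V² (r(V, L) = (((-2*V)*L)*V)*L + L = ((-2*L*V)*V)*L + L = (-2*L*V²)*L + L = -2*L²*V² + L = L - 2*L²*V²)
√((126 - 53) + 0) + r(-5 - 5, -20) = √((126 - 53) + 0) - 20*(1 - 2*(-20)*(-5 - 5)²) = √(73 + 0) - 20*(1 - 2*(-20)*(-10)²) = √73 - 20*(1 - 2*(-20)*100) = √73 - 20*(1 + 4000) = √73 - 20*4001 = √73 - 80020 = -80020 + √73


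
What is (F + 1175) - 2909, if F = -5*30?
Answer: -1884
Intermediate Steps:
F = -150
(F + 1175) - 2909 = (-150 + 1175) - 2909 = 1025 - 2909 = -1884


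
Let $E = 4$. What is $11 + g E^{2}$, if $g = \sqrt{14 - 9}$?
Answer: $11 + 16 \sqrt{5} \approx 46.777$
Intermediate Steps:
$g = \sqrt{5} \approx 2.2361$
$11 + g E^{2} = 11 + \sqrt{5} \cdot 4^{2} = 11 + \sqrt{5} \cdot 16 = 11 + 16 \sqrt{5}$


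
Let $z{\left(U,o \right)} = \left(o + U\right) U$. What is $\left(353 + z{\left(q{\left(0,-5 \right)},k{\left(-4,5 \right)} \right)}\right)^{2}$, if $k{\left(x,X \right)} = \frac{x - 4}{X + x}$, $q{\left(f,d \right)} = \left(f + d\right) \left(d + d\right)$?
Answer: $6017209$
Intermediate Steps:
$q{\left(f,d \right)} = 2 d \left(d + f\right)$ ($q{\left(f,d \right)} = \left(d + f\right) 2 d = 2 d \left(d + f\right)$)
$k{\left(x,X \right)} = \frac{-4 + x}{X + x}$
$z{\left(U,o \right)} = U \left(U + o\right)$ ($z{\left(U,o \right)} = \left(U + o\right) U = U \left(U + o\right)$)
$\left(353 + z{\left(q{\left(0,-5 \right)},k{\left(-4,5 \right)} \right)}\right)^{2} = \left(353 + 2 \left(-5\right) \left(-5 + 0\right) \left(2 \left(-5\right) \left(-5 + 0\right) + \frac{-4 - 4}{5 - 4}\right)\right)^{2} = \left(353 + 2 \left(-5\right) \left(-5\right) \left(2 \left(-5\right) \left(-5\right) + 1^{-1} \left(-8\right)\right)\right)^{2} = \left(353 + 50 \left(50 + 1 \left(-8\right)\right)\right)^{2} = \left(353 + 50 \left(50 - 8\right)\right)^{2} = \left(353 + 50 \cdot 42\right)^{2} = \left(353 + 2100\right)^{2} = 2453^{2} = 6017209$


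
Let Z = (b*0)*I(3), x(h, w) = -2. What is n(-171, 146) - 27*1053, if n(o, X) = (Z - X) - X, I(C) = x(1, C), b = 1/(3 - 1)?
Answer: -28723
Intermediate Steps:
b = 1/2 ≈ 0.50000
I(C) = -2
Z = 0 (Z = ((1/2)*0)*(-2) = 0*(-2) = 0)
n(o, X) = -2*X (n(o, X) = (0 - X) - X = -X - X = -2*X)
n(-171, 146) - 27*1053 = -2*146 - 27*1053 = -292 - 1*28431 = -292 - 28431 = -28723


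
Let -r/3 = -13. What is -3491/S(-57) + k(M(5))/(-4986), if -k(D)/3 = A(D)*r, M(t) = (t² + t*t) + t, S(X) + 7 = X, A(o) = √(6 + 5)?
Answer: 3491/64 + 13*√11/554 ≈ 54.625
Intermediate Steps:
r = 39 (r = -3*(-13) = 39)
A(o) = √11
S(X) = -7 + X
M(t) = t + 2*t² (M(t) = (t² + t²) + t = 2*t² + t = t + 2*t²)
k(D) = -117*√11 (k(D) = -3*√11*39 = -117*√11)
-3491/S(-57) + k(M(5))/(-4986) = -3491/(-7 - 57) - 117*√11/(-4986) = -3491/(-64) - 117*√11*(-1/4986) = -3491*(-1/64) + 13*√11/554 = 3491/64 + 13*√11/554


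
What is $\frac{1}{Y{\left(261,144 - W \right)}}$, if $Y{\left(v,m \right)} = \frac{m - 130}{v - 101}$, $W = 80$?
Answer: $- \frac{80}{33} \approx -2.4242$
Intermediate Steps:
$Y{\left(v,m \right)} = \frac{-130 + m}{-101 + v}$
$\frac{1}{Y{\left(261,144 - W \right)}} = \frac{1}{\frac{1}{-101 + 261} \left(-130 + \left(144 - 80\right)\right)} = \frac{1}{\frac{1}{160} \left(-130 + \left(144 - 80\right)\right)} = \frac{1}{\frac{1}{160} \left(-130 + 64\right)} = \frac{1}{\frac{1}{160} \left(-66\right)} = \frac{1}{- \frac{33}{80}} = - \frac{80}{33}$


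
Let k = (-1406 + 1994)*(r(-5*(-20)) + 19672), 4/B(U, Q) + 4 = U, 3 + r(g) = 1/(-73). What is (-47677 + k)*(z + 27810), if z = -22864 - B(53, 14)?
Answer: 4158484377050/73 ≈ 5.6966e+10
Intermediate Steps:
r(g) = -220/73 (r(g) = -3 + 1/(-73) = -3 - 1/73 = -220/73)
B(U, Q) = 4/(-4 + U)
k = 844271568/73 (k = (-1406 + 1994)*(-220/73 + 19672) = 588*(1435836/73) = 844271568/73 ≈ 1.1565e+7)
z = -1120340/49 (z = -22864 - 4/(-4 + 53) = -22864 - 4/49 = -1120340/49 ≈ -22864.)
(-47677 + k)*(z + 27810) = (-47677 + 844271568/73)*(-1120340/49 + 27810) = (840791147/73)*(242350/49) = 4158484377050/73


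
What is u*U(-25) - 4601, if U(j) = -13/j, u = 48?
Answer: -114401/25 ≈ -4576.0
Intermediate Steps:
u*U(-25) - 4601 = 48*(-13/(-25)) - 4601 = 48*(-13*(-1/25)) - 4601 = 48*(13/25) - 4601 = 624/25 - 4601 = -114401/25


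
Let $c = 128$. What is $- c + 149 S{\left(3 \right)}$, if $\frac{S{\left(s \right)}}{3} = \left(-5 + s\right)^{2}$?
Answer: $1660$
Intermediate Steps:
$S{\left(s \right)} = 3 \left(-5 + s\right)^{2}$
$- c + 149 S{\left(3 \right)} = \left(-1\right) 128 + 149 \cdot 3 \left(-5 + 3\right)^{2} = -128 + 149 \cdot 3 \left(-2\right)^{2} = -128 + 149 \cdot 3 \cdot 4 = -128 + 149 \cdot 12 = -128 + 1788 = 1660$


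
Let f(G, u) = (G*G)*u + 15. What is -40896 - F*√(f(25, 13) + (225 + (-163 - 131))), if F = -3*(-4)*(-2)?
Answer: -40896 + 24*√8071 ≈ -38740.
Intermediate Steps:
F = -24 (F = 12*(-2) = -24)
f(G, u) = 15 + u*G² (f(G, u) = G²*u + 15 = u*G² + 15 = 15 + u*G²)
-40896 - F*√(f(25, 13) + (225 + (-163 - 131))) = -40896 - (-24)*√((15 + 13*25²) + (225 + (-163 - 131))) = -40896 - (-24)*√((15 + 13*625) + (225 - 294)) = -40896 - (-24)*√((15 + 8125) - 69) = -40896 - (-24)*√(8140 - 69) = -40896 - (-24)*√8071 = -40896 + 24*√8071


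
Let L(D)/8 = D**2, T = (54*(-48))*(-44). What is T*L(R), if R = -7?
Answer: 44706816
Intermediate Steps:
T = 114048 (T = -2592*(-44) = 114048)
L(D) = 8*D**2
T*L(R) = 114048*(8*(-7)**2) = 114048*(8*49) = 114048*392 = 44706816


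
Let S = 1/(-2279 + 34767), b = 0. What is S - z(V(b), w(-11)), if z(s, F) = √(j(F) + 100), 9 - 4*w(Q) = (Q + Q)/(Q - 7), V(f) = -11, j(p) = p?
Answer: 1/32488 - √3670/6 ≈ -10.097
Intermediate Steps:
w(Q) = 9/4 - Q/(2*(-7 + Q)) (w(Q) = 9/4 - (Q + Q)/(4*(Q - 7)) = 9/4 - 2*Q/(4*(-7 + Q)) = 9/4 - Q/(2*(-7 + Q)))
S = 1/32488 ≈ 3.0781e-5
z(s, F) = √(100 + F) (z(s, F) = √(F + 100) = √(100 + F))
S - z(V(b), w(-11)) = 1/32488 - √(100 + 7*(-9 - 11)/(4*(-7 - 11))) = 1/32488 - √(100 + (7/4)*(-20)/(-18)) = 1/32488 - √(100 + (7/4)*(-1/18)*(-20)) = 1/32488 - √(100 + 35/18) = 1/32488 - √(1835/18) = 1/32488 - √3670/6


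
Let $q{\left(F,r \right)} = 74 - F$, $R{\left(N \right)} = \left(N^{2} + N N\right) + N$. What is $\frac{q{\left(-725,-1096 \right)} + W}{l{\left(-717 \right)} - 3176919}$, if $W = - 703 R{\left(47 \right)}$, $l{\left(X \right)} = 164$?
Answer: $\frac{3138096}{3176755} \approx 0.98783$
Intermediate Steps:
$R{\left(N \right)} = N + 2 N^{2}$ ($R{\left(N \right)} = \left(N^{2} + N^{2}\right) + N = 2 N^{2} + N = N + 2 N^{2}$)
$W = -3138895$ ($W = - 703 \cdot 47 \left(1 + 2 \cdot 47\right) = - 703 \cdot 47 \left(1 + 94\right) = - 703 \cdot 47 \cdot 95 = \left(-703\right) 4465 = -3138895$)
$\frac{q{\left(-725,-1096 \right)} + W}{l{\left(-717 \right)} - 3176919} = \frac{\left(74 - -725\right) - 3138895}{164 - 3176919} = \frac{\left(74 + 725\right) - 3138895}{-3176755} = \left(799 - 3138895\right) \left(- \frac{1}{3176755}\right) = \left(-3138096\right) \left(- \frac{1}{3176755}\right) = \frac{3138096}{3176755}$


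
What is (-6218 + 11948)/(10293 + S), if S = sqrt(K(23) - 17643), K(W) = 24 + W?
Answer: 11795778/21192689 - 2292*I*sqrt(4399)/21192689 ≈ 0.5566 - 0.0071731*I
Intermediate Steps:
S = 2*I*sqrt(4399) (S = sqrt((24 + 23) - 17643) = sqrt(47 - 17643) = sqrt(-17596) = 2*I*sqrt(4399) ≈ 132.65*I)
(-6218 + 11948)/(10293 + S) = (-6218 + 11948)/(10293 + 2*I*sqrt(4399)) = 5730/(10293 + 2*I*sqrt(4399))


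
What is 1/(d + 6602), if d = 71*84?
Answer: 1/12566 ≈ 7.9580e-5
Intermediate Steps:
d = 5964
1/(d + 6602) = 1/(5964 + 6602) = 1/12566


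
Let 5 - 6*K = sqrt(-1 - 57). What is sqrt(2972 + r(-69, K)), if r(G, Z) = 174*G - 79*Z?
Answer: sqrt(-327594 + 474*I*sqrt(58))/6 ≈ 0.52558 + 95.395*I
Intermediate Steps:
K = 5/6 - I*sqrt(58)/6 (K = 5/6 - sqrt(-1 - 57)/6 = 5/6 - I*sqrt(58)/6 ≈ 0.83333 - 1.2693*I)
r(G, Z) = -79*Z + 174*G
sqrt(2972 + r(-69, K)) = sqrt(2972 + (-79*(5/6 - I*sqrt(58)/6) + 174*(-69))) = sqrt(2972 + ((-395/6 + 79*I*sqrt(58)/6) - 12006)) = sqrt(2972 + (-72431/6 + 79*I*sqrt(58)/6)) = sqrt(-54599/6 + 79*I*sqrt(58)/6)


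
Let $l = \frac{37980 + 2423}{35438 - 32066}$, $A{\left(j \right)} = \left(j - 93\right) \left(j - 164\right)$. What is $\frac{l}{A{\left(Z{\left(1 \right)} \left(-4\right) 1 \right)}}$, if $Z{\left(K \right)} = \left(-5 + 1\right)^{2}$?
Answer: $\frac{40403}{120704112} \approx 0.00033473$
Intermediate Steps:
$Z{\left(K \right)} = 16$ ($Z{\left(K \right)} = \left(-4\right)^{2} = 16$)
$A{\left(j \right)} = \left(-164 + j\right) \left(-93 + j\right)$ ($A{\left(j \right)} = \left(-93 + j\right) \left(-164 + j\right) = \left(-164 + j\right) \left(-93 + j\right)$)
$l = \frac{40403}{3372} \approx 11.982$
$\frac{l}{A{\left(Z{\left(1 \right)} \left(-4\right) 1 \right)}} = \frac{40403}{3372 \left(15252 + \left(16 \left(-4\right) 1\right)^{2} - 257 \cdot 16 \left(-4\right) 1\right)} = \frac{40403}{3372 \left(15252 + \left(\left(-64\right) 1\right)^{2} - 257 \left(\left(-64\right) 1\right)\right)} = \frac{40403}{3372 \left(15252 + \left(-64\right)^{2} - -16448\right)} = \frac{40403}{3372 \left(15252 + 4096 + 16448\right)} = \frac{40403}{3372 \cdot 35796} = \frac{40403}{3372} \cdot \frac{1}{35796} = \frac{40403}{120704112}$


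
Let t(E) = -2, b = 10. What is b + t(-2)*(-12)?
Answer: 34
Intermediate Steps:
b + t(-2)*(-12) = 10 - 2*(-12) = 10 + 24 = 34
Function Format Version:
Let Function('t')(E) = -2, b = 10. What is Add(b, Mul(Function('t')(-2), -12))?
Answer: 34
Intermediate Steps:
Add(b, Mul(Function('t')(-2), -12)) = Add(10, Mul(-2, -12)) = Add(10, 24) = 34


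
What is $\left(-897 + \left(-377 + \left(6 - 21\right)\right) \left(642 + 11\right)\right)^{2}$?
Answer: $65983738129$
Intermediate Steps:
$\left(-897 + \left(-377 + \left(6 - 21\right)\right) \left(642 + 11\right)\right)^{2} = \left(-897 + \left(-377 + \left(6 - 21\right)\right) 653\right)^{2} = \left(-897 + \left(-377 - 15\right) 653\right)^{2} = \left(-897 - 255976\right)^{2} = \left(-256873\right)^{2} = 65983738129$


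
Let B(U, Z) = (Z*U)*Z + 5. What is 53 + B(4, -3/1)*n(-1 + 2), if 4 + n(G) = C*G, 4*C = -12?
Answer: -234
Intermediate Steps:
C = -3 (C = (¼)*(-12) = -3)
B(U, Z) = 5 + U*Z² (B(U, Z) = (U*Z)*Z + 5 = U*Z² + 5 = 5 + U*Z²)
n(G) = -4 - 3*G
53 + B(4, -3/1)*n(-1 + 2) = 53 + (5 + 4*(-3/1)²)*(-4 - 3*(-1 + 2)) = 53 + (5 + 4*(-3*1)²)*(-4 - 3*1) = 53 + (5 + 4*(-3)²)*(-4 - 3) = 53 + (5 + 4*9)*(-7) = 53 + (5 + 36)*(-7) = 53 + 41*(-7) = 53 - 287 = -234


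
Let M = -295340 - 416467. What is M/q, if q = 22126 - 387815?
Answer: 711807/365689 ≈ 1.9465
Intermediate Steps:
q = -365689
M = -711807
M/q = -711807/(-365689) = -711807*(-1/365689) = 711807/365689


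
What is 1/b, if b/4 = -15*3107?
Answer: -1/186420 ≈ -5.3642e-6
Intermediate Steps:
b = -186420 (b = 4*(-15*3107) = 4*(-46605) = -186420)
1/b = 1/(-186420) = -1/186420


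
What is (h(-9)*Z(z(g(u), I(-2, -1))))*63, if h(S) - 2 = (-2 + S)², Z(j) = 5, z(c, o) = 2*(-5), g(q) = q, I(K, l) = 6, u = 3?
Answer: 38745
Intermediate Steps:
z(c, o) = -10
h(S) = 2 + (-2 + S)²
(h(-9)*Z(z(g(u), I(-2, -1))))*63 = ((2 + (-2 - 9)²)*5)*63 = ((2 + (-11)²)*5)*63 = ((2 + 121)*5)*63 = (123*5)*63 = 615*63 = 38745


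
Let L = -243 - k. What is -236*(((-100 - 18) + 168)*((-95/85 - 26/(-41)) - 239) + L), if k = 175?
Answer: 2038413656/697 ≈ 2.9246e+6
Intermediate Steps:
L = -418 (L = -243 - 1*175 = -243 - 175 = -418)
-236*(((-100 - 18) + 168)*((-95/85 - 26/(-41)) - 239) + L) = -236*(((-100 - 18) + 168)*((-95/85 - 26/(-41)) - 239) - 418) = -236*((-118 + 168)*((-95*1/85 - 26*(-1/41)) - 239) - 418) = -236*(50*((-19/17 + 26/41) - 239) - 418) = -236*(50*(-337/697 - 239) - 418) = -236*(50*(-166920/697) - 418) = -236*(-8346000/697 - 418) = -236*(-8637346/697) = 2038413656/697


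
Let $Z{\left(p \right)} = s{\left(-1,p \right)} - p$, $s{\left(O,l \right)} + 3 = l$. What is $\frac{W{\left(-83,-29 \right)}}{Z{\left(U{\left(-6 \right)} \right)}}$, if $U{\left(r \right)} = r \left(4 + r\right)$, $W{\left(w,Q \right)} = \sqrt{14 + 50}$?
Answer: $- \frac{8}{3} \approx -2.6667$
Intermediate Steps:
$s{\left(O,l \right)} = -3 + l$
$W{\left(w,Q \right)} = 8$ ($W{\left(w,Q \right)} = \sqrt{64} = 8$)
$Z{\left(p \right)} = -3$ ($Z{\left(p \right)} = \left(-3 + p\right) - p = -3$)
$\frac{W{\left(-83,-29 \right)}}{Z{\left(U{\left(-6 \right)} \right)}} = \frac{8}{-3} = 8 \left(- \frac{1}{3}\right) = - \frac{8}{3}$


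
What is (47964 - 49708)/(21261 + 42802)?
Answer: -1744/64063 ≈ -0.027223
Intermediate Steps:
(47964 - 49708)/(21261 + 42802) = -1744/64063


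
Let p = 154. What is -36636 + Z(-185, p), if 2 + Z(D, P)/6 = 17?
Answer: -36546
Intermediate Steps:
Z(D, P) = 90 (Z(D, P) = -12 + 6*17 = -12 + 102 = 90)
-36636 + Z(-185, p) = -36636 + 90 = -36546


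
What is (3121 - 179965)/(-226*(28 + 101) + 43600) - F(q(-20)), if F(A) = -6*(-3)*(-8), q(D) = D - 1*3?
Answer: 951690/7223 ≈ 131.76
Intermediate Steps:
q(D) = -3 + D (q(D) = D - 3 = -3 + D)
F(A) = -144 (F(A) = 18*(-8) = -144)
(3121 - 179965)/(-226*(28 + 101) + 43600) - F(q(-20)) = (3121 - 179965)/(-226*(28 + 101) + 43600) - 1*(-144) = -176844/(-226*129 + 43600) + 144 = -176844/(-29154 + 43600) + 144 = -176844/14446 + 144 = -176844*1/14446 + 144 = -88422/7223 + 144 = 951690/7223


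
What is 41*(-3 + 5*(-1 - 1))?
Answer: -533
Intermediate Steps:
41*(-3 + 5*(-1 - 1)) = 41*(-3 + 5*(-2)) = 41*(-3 - 10) = 41*(-13) = -533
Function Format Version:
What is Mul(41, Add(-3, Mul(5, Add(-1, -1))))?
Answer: -533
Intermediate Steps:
Mul(41, Add(-3, Mul(5, Add(-1, -1)))) = Mul(41, Add(-3, Mul(5, -2))) = Mul(41, Add(-3, -10)) = Mul(41, -13) = -533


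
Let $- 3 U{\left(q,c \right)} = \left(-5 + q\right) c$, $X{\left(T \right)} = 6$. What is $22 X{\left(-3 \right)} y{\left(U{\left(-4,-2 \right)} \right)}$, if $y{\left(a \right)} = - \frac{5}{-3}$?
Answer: $220$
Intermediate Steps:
$U{\left(q,c \right)} = - \frac{c \left(-5 + q\right)}{3}$ ($U{\left(q,c \right)} = - \frac{\left(-5 + q\right) c}{3} = - \frac{c \left(-5 + q\right)}{3}$)
$y{\left(a \right)} = \frac{5}{3}$ ($y{\left(a \right)} = \left(-5\right) \left(- \frac{1}{3}\right) = \frac{5}{3}$)
$22 X{\left(-3 \right)} y{\left(U{\left(-4,-2 \right)} \right)} = 22 \cdot 6 \cdot \frac{5}{3} = 132 \cdot \frac{5}{3} = 220$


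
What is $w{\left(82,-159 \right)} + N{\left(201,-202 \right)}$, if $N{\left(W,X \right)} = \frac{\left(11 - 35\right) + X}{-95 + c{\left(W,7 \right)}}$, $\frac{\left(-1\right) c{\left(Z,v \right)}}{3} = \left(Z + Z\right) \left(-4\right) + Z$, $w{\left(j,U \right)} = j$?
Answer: $\frac{169053}{2063} \approx 81.945$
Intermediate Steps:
$c{\left(Z,v \right)} = 21 Z$ ($c{\left(Z,v \right)} = - 3 \left(\left(Z + Z\right) \left(-4\right) + Z\right) = - 3 \left(2 Z \left(-4\right) + Z\right) = - 3 \left(- 8 Z + Z\right) = - 3 \left(- 7 Z\right) = 21 Z$)
$N{\left(W,X \right)} = \frac{-24 + X}{-95 + 21 W}$ ($N{\left(W,X \right)} = \frac{\left(11 - 35\right) + X}{-95 + 21 W} = \frac{-24 + X}{-95 + 21 W}$)
$w{\left(82,-159 \right)} + N{\left(201,-202 \right)} = 82 + \frac{-24 - 202}{-95 + 21 \cdot 201} = 82 + \frac{1}{-95 + 4221} \left(-226\right) = 82 + \frac{1}{4126} \left(-226\right) = 82 - \frac{113}{2063} = \frac{169053}{2063}$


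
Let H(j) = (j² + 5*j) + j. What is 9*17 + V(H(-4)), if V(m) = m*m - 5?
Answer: 212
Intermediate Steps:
H(j) = j² + 6*j
V(m) = -5 + m² (V(m) = m² - 5 = -5 + m²)
9*17 + V(H(-4)) = 9*17 + (-5 + (-4*(6 - 4))²) = 153 + (-5 + (-4*2)²) = 153 + (-5 + (-8)²) = 153 + (-5 + 64) = 153 + 59 = 212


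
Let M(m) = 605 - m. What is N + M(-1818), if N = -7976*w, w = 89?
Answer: -707441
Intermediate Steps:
N = -709864 (N = -7976*89 = -709864)
N + M(-1818) = -709864 + (605 - 1*(-1818)) = -709864 + (605 + 1818) = -709864 + 2423 = -707441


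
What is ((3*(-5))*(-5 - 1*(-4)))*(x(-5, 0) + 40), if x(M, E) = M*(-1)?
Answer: 675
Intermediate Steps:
x(M, E) = -M
((3*(-5))*(-5 - 1*(-4)))*(x(-5, 0) + 40) = ((3*(-5))*(-5 - 1*(-4)))*(-1*(-5) + 40) = (-15*(-5 + 4))*(5 + 40) = -15*(-1)*45 = 15*45 = 675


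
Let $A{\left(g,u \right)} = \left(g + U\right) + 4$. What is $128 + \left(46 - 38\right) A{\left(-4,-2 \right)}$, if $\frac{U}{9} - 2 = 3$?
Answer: $488$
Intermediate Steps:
$U = 45$ ($U = 18 + 9 \cdot 3 = 18 + 27 = 45$)
$A{\left(g,u \right)} = 49 + g$ ($A{\left(g,u \right)} = \left(g + 45\right) + 4 = \left(45 + g\right) + 4 = 49 + g$)
$128 + \left(46 - 38\right) A{\left(-4,-2 \right)} = 128 + \left(46 - 38\right) \left(49 - 4\right) = 128 + 8 \cdot 45 = 128 + 360 = 488$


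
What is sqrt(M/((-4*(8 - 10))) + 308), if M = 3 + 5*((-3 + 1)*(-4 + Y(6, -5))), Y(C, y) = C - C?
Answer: sqrt(5014)/4 ≈ 17.702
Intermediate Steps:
Y(C, y) = 0
M = 43 (M = 3 + 5*((-3 + 1)*(-4 + 0)) = 3 + 5*(-2*(-4)) = 3 + 5*8 = 3 + 40 = 43)
sqrt(M/((-4*(8 - 10))) + 308) = sqrt(43/((-4*(8 - 10))) + 308) = sqrt(43/((-4*(-2))) + 308) = sqrt(43/8 + 308) = sqrt(2507/8) = sqrt(5014)/4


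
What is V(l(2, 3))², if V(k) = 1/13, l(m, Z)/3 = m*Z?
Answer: 1/169 ≈ 0.0059172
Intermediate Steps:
l(m, Z) = 3*Z*m (l(m, Z) = 3*(m*Z) = 3*(Z*m) = 3*Z*m)
V(k) = 1/13
V(l(2, 3))² = (1/13)² = 1/169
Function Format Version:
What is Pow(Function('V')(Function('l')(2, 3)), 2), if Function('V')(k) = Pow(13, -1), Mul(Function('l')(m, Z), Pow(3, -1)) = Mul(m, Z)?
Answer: Rational(1, 169) ≈ 0.0059172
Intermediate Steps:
Function('l')(m, Z) = Mul(3, Z, m) (Function('l')(m, Z) = Mul(3, Mul(m, Z)) = Mul(3, Mul(Z, m)) = Mul(3, Z, m))
Function('V')(k) = Rational(1, 13)
Pow(Function('V')(Function('l')(2, 3)), 2) = Pow(Rational(1, 13), 2) = Rational(1, 169)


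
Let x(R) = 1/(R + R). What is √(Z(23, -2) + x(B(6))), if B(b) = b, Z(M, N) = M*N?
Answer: I*√1653/6 ≈ 6.7762*I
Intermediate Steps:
x(R) = 1/(2*R)
√(Z(23, -2) + x(B(6))) = √(23*(-2) + (½)/6) = √(-46 + (½)*(⅙)) = √(-46 + 1/12) = √(-551/12) = I*√1653/6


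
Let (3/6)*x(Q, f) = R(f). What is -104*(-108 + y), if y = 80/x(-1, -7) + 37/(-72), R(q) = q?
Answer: 748423/63 ≈ 11880.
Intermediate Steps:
x(Q, f) = 2*f
y = -3139/504 (y = 80/((2*(-7))) + 37/(-72) = 80/(-14) + 37*(-1/72) = 80*(-1/14) - 37/72 = -40/7 - 37/72 = -3139/504 ≈ -6.2282)
-104*(-108 + y) = -104*(-108 - 3139/504) = -104*(-57571/504) = 748423/63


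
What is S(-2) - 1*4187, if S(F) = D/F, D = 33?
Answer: -8407/2 ≈ -4203.5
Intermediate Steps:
S(F) = 33/F
S(-2) - 1*4187 = 33/(-2) - 1*4187 = 33*(-1/2) - 4187 = -33/2 - 4187 = -8407/2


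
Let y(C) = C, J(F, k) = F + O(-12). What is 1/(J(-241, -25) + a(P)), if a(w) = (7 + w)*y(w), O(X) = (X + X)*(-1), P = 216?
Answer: 1/47951 ≈ 2.0855e-5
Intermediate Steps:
O(X) = -2*X (O(X) = (2*X)*(-1) = -2*X)
J(F, k) = 24 + F (J(F, k) = F - 2*(-12) = F + 24 = 24 + F)
a(w) = w*(7 + w) (a(w) = (7 + w)*w = w*(7 + w))
1/(J(-241, -25) + a(P)) = 1/((24 - 241) + 216*(7 + 216)) = 1/(-217 + 216*223) = 1/(-217 + 48168) = 1/47951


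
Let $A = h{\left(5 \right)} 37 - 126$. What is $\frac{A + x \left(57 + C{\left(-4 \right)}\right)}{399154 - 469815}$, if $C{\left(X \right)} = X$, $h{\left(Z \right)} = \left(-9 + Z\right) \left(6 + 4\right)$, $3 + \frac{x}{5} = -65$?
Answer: $\frac{19626}{70661} \approx 0.27775$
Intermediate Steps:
$x = -340$ ($x = -15 + 5 \left(-65\right) = -15 - 325 = -340$)
$h{\left(Z \right)} = -90 + 10 Z$ ($h{\left(Z \right)} = \left(-9 + Z\right) 10 = -90 + 10 Z$)
$A = -1606$ ($A = \left(-90 + 10 \cdot 5\right) 37 - 126 = \left(-90 + 50\right) 37 - 126 = \left(-40\right) 37 - 126 = -1480 - 126 = -1606$)
$\frac{A + x \left(57 + C{\left(-4 \right)}\right)}{399154 - 469815} = \frac{-1606 - 340 \left(57 - 4\right)}{399154 - 469815} = \frac{-1606 - 18020}{-70661} = \left(-1606 - 18020\right) \left(- \frac{1}{70661}\right) = \left(-19626\right) \left(- \frac{1}{70661}\right) = \frac{19626}{70661}$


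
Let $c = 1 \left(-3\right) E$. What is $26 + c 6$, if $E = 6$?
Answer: $-82$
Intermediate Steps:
$c = -18$ ($c = 1 \left(-3\right) 6 = \left(-3\right) 6 = -18$)
$26 + c 6 = 26 - 108 = -82$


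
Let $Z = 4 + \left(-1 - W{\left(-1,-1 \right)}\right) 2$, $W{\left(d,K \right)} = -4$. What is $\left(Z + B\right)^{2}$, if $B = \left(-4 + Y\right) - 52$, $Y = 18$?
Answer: $784$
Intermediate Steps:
$B = -38$ ($B = \left(-4 + 18\right) - 52 = 14 - 52 = -38$)
$Z = 10$ ($Z = 4 + \left(-1 - -4\right) 2 = 4 + \left(-1 + 4\right) 2 = 4 + 3 \cdot 2 = 4 + 6 = 10$)
$\left(Z + B\right)^{2} = \left(10 - 38\right)^{2} = \left(-28\right)^{2} = 784$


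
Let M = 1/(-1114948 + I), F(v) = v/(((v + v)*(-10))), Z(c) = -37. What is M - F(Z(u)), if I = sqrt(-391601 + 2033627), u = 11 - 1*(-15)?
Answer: 621542550859/12431074006780 - sqrt(1642026)/1243107400678 ≈ 0.049999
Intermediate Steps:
u = 26 (u = 11 + 15 = 26)
I = sqrt(1642026) ≈ 1281.4
F(v) = -1/20 (F(v) = v/(((2*v)*(-10))) = v/((-20*v)) = v*(-1/(20*v)) = -1/20)
M = 1/(-1114948 + sqrt(1642026)) ≈ -8.9794e-7
M - F(Z(u)) = (-557474/621553700339 - sqrt(1642026)/1243107400678) - 1*(-1/20) = (-557474/621553700339 - sqrt(1642026)/1243107400678) + 1/20 = 621542550859/12431074006780 - sqrt(1642026)/1243107400678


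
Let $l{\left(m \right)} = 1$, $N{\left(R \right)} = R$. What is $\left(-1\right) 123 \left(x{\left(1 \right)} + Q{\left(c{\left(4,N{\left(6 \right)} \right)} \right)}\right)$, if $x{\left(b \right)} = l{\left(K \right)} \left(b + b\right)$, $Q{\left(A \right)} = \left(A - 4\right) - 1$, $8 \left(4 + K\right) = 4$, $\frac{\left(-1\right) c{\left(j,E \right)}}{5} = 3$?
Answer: $2214$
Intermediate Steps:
$c{\left(j,E \right)} = -15$ ($c{\left(j,E \right)} = \left(-5\right) 3 = -15$)
$K = - \frac{7}{2}$ ($K = -4 + \frac{1}{8} \cdot 4 = -4 + \frac{1}{2} = - \frac{7}{2} \approx -3.5$)
$Q{\left(A \right)} = -5 + A$ ($Q{\left(A \right)} = \left(-4 + A\right) - 1 = -5 + A$)
$x{\left(b \right)} = 2 b$ ($x{\left(b \right)} = 1 \left(b + b\right) = 1 \cdot 2 b = 2 b$)
$\left(-1\right) 123 \left(x{\left(1 \right)} + Q{\left(c{\left(4,N{\left(6 \right)} \right)} \right)}\right) = \left(-1\right) 123 \left(2 \cdot 1 - 20\right) = - 123 \left(2 - 20\right) = \left(-123\right) \left(-18\right) = 2214$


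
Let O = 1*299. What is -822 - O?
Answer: -1121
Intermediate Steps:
O = 299
-822 - O = -822 - 1*299 = -822 - 299 = -1121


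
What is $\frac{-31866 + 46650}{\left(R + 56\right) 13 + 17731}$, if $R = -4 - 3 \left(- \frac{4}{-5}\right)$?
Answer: $\frac{73920}{91879} \approx 0.80454$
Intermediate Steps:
$R = - \frac{32}{5}$ ($R = -4 - 3 \left(\left(-4\right) \left(- \frac{1}{5}\right)\right) = -4 - \frac{12}{5} = - \frac{32}{5} \approx -6.4$)
$\frac{-31866 + 46650}{\left(R + 56\right) 13 + 17731} = \frac{-31866 + 46650}{\left(- \frac{32}{5} + 56\right) 13 + 17731} = \frac{14784}{\frac{248}{5} \cdot 13 + 17731} = \frac{14784}{\frac{3224}{5} + 17731} = \frac{14784}{\frac{91879}{5}} = 14784 \cdot \frac{5}{91879} = \frac{73920}{91879}$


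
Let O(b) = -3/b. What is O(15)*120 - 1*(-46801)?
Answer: 46777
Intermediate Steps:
O(15)*120 - 1*(-46801) = -3/15*120 - 1*(-46801) = -3*1/15*120 + 46801 = -⅕*120 + 46801 = -24 + 46801 = 46777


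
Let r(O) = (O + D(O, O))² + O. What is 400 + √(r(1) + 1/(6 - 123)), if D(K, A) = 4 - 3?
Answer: 400 + 2*√1898/39 ≈ 402.23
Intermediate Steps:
D(K, A) = 1
r(O) = O + (1 + O)² (r(O) = (O + 1)² + O = (1 + O)² + O = O + (1 + O)²)
400 + √(r(1) + 1/(6 - 123)) = 400 + √((1 + (1 + 1)²) + 1/(6 - 123)) = 400 + √((1 + 2²) + 1/(-117)) = 400 + √((1 + 4) - 1/117) = 400 + √(5 - 1/117) = 400 + √(584/117) = 400 + 2*√1898/39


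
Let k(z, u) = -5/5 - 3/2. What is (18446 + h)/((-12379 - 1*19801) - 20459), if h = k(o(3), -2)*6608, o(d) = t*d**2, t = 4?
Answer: -1926/52639 ≈ -0.036589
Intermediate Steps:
o(d) = 4*d**2
k(z, u) = -5/2 (k(z, u) = -5*1/5 - 3*1/2 = -1 - 3/2 = -5/2)
h = -16520 (h = -5/2*6608 = -16520)
(18446 + h)/((-12379 - 1*19801) - 20459) = (18446 - 16520)/((-12379 - 1*19801) - 20459) = 1926/((-12379 - 19801) - 20459) = 1926/(-32180 - 20459) = 1926/(-52639) = 1926*(-1/52639) = -1926/52639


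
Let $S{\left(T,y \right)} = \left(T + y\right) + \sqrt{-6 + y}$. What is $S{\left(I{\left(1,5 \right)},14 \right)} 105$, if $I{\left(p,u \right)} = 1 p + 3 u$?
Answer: $3150 + 210 \sqrt{2} \approx 3447.0$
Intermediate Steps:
$I{\left(p,u \right)} = p + 3 u$
$S{\left(T,y \right)} = T + y + \sqrt{-6 + y}$
$S{\left(I{\left(1,5 \right)},14 \right)} 105 = \left(\left(1 + 3 \cdot 5\right) + 14 + \sqrt{-6 + 14}\right) 105 = \left(\left(1 + 15\right) + 14 + \sqrt{8}\right) 105 = \left(16 + 14 + 2 \sqrt{2}\right) 105 = \left(30 + 2 \sqrt{2}\right) 105 = 3150 + 210 \sqrt{2}$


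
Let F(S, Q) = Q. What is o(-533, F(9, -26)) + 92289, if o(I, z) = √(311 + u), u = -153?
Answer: 92289 + √158 ≈ 92302.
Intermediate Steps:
o(I, z) = √158 (o(I, z) = √(311 - 153) = √158)
o(-533, F(9, -26)) + 92289 = √158 + 92289 = 92289 + √158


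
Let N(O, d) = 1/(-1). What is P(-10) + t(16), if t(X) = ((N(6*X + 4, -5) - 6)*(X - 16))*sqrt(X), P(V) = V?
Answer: -10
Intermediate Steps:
N(O, d) = -1
t(X) = sqrt(X)*(112 - 7*X) (t(X) = ((-1 - 6)*(X - 16))*sqrt(X) = (-7*(-16 + X))*sqrt(X) = (112 - 7*X)*sqrt(X) = sqrt(X)*(112 - 7*X))
P(-10) + t(16) = -10 + 7*sqrt(16)*(16 - 1*16) = -10 + 7*4*(16 - 16) = -10 + 7*4*0 = -10 + 0 = -10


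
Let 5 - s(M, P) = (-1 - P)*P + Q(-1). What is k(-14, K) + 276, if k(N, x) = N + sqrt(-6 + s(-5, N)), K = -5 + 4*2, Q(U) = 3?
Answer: 262 + sqrt(178) ≈ 275.34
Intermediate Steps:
s(M, P) = 2 - P*(-1 - P) (s(M, P) = 5 - ((-1 - P)*P + 3) = 5 - (P*(-1 - P) + 3) = 5 - (3 + P*(-1 - P)) = 5 + (-3 - P*(-1 - P)) = 2 - P*(-1 - P))
K = 3 (K = -5 + 8 = 3)
k(N, x) = N + sqrt(-4 + N + N**2) (k(N, x) = N + sqrt(-6 + (2 + N + N**2)) = N + sqrt(-4 + N + N**2))
k(-14, K) + 276 = (-14 + sqrt(-4 - 14 + (-14)**2)) + 276 = (-14 + sqrt(-4 - 14 + 196)) + 276 = (-14 + sqrt(178)) + 276 = 262 + sqrt(178)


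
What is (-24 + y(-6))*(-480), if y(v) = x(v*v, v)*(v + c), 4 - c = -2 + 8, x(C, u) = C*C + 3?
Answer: 4999680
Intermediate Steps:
x(C, u) = 3 + C² (x(C, u) = C² + 3 = 3 + C²)
c = -2 (c = 4 - (-2 + 8) = 4 - 1*6 = 4 - 6 = -2)
y(v) = (-2 + v)*(3 + v⁴) (y(v) = (3 + (v*v)²)*(v - 2) = (3 + (v²)²)*(-2 + v) = (3 + v⁴)*(-2 + v) = (-2 + v)*(3 + v⁴))
(-24 + y(-6))*(-480) = (-24 + (-2 - 6)*(3 + (-6)⁴))*(-480) = (-24 - 8*(3 + 1296))*(-480) = (-24 - 8*1299)*(-480) = (-24 - 10392)*(-480) = -10416*(-480) = 4999680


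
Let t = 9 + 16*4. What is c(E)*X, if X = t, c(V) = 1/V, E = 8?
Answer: 73/8 ≈ 9.1250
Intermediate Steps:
t = 73 (t = 9 + 64 = 73)
X = 73
c(E)*X = 73/8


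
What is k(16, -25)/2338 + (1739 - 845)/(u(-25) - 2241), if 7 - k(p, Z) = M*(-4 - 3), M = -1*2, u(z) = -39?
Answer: -25073/63460 ≈ -0.39510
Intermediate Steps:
M = -2
k(p, Z) = -7 (k(p, Z) = 7 - (-2)*(-4 - 3) = 7 - (-2)*(-7) = 7 - 1*14 = 7 - 14 = -7)
k(16, -25)/2338 + (1739 - 845)/(u(-25) - 2241) = -7/2338 + (1739 - 845)/(-39 - 2241) = -7*1/2338 + 894/(-2280) = -1/334 + 894*(-1/2280) = -1/334 - 149/380 = -25073/63460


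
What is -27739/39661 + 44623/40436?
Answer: 648138599/1603732196 ≈ 0.40414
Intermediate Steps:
-27739/39661 + 44623/40436 = 648138599/1603732196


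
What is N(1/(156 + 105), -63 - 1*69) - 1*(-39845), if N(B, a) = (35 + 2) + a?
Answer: 39750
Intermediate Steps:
N(B, a) = 37 + a
N(1/(156 + 105), -63 - 1*69) - 1*(-39845) = (37 + (-63 - 1*69)) - 1*(-39845) = (37 + (-63 - 69)) + 39845 = (37 - 132) + 39845 = -95 + 39845 = 39750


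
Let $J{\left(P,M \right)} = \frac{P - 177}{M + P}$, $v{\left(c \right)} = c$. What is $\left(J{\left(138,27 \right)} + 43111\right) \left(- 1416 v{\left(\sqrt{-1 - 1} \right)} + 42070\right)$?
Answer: $\frac{19950368088}{11} - \frac{3357466272 i \sqrt{2}}{55} \approx 1.8137 \cdot 10^{9} - 8.633 \cdot 10^{7} i$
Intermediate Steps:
$J{\left(P,M \right)} = \frac{-177 + P}{M + P}$
$\left(J{\left(138,27 \right)} + 43111\right) \left(- 1416 v{\left(\sqrt{-1 - 1} \right)} + 42070\right) = \left(\frac{-177 + 138}{27 + 138} + 43111\right) \left(- 1416 \sqrt{-1 - 1} + 42070\right) = \left(\frac{1}{165} \left(-39\right) + 43111\right) \left(- 1416 \sqrt{-2} + 42070\right) = \left(\frac{1}{165} \left(-39\right) + 43111\right) \left(- 1416 i \sqrt{2} + 42070\right) = \left(- \frac{13}{55} + 43111\right) \left(- 1416 i \sqrt{2} + 42070\right) = \frac{2371092 \left(42070 - 1416 i \sqrt{2}\right)}{55} = \frac{19950368088}{11} - \frac{3357466272 i \sqrt{2}}{55}$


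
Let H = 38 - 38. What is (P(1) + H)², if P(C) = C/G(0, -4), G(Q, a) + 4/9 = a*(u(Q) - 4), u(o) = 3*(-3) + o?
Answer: 81/215296 ≈ 0.00037623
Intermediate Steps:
u(o) = -9 + o
H = 0
G(Q, a) = -4/9 + a*(-13 + Q) (G(Q, a) = -4/9 + a*((-9 + Q) - 4) = -4/9 + a*(-13 + Q))
P(C) = 9*C/464 (P(C) = C/(-4/9 - 13*(-4) + 0*(-4)) = C/(-4/9 + 52 + 0) = C/(464/9) = C*(9/464) = 9*C/464)
(P(1) + H)² = ((9/464)*1 + 0)² = (9/464 + 0)² = (9/464)² = 81/215296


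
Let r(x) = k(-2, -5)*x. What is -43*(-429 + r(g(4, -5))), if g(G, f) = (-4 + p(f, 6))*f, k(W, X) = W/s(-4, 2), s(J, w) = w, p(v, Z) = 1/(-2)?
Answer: 38829/2 ≈ 19415.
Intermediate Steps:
p(v, Z) = -½ (p(v, Z) = 1*(-½) = -½)
k(W, X) = W/2
g(G, f) = -9*f/2 (g(G, f) = (-4 - ½)*f = -9*f/2)
r(x) = -x (r(x) = ((½)*(-2))*x = -x)
-43*(-429 + r(g(4, -5))) = -43*(-429 - (-9)*(-5)/2) = -43*(-429 - 1*45/2) = -43*(-429 - 45/2) = -43*(-903/2) = 38829/2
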